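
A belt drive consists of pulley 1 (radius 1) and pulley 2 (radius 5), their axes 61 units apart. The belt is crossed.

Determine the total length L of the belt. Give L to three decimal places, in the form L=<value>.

L=141.440

crossed belt: β = asin((r1+r2)/C) = asin(6/61) = 5.6448°
wrap1 = wrap2 = π + 2β = 191.2896°
tangent length = C·cosβ = 60.7042
L = (r1+r2)·wrap + 2·C·cosβ = 6·3.3386 + 2·60.7042 = 141.4402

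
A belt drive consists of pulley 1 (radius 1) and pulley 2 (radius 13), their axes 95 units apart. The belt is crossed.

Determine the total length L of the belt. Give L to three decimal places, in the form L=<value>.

L=236.049

crossed belt: β = asin((r1+r2)/C) = asin(14/95) = 8.4745°
wrap1 = wrap2 = π + 2β = 196.9489°
tangent length = C·cosβ = 93.9628
L = (r1+r2)·wrap + 2·C·cosβ = 14·3.4374 + 2·93.9628 = 236.0492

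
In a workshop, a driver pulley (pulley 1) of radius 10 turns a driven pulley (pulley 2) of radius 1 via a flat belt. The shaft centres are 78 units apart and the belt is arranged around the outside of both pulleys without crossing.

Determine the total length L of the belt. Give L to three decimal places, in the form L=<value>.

L=191.597

open belt: β = asin((r2−r1)/C) = asin(-9/78) = -6.6258°
wrap1 = π − 2β = 193.2516°
wrap2 = π + 2β = 166.7484°
tangent length = C·cosβ = 77.4790
L = r1·wrap1 + r2·wrap2 + 2·C·cosβ = 10·3.3729 + 1·2.9103 + 2·77.4790 = 191.5971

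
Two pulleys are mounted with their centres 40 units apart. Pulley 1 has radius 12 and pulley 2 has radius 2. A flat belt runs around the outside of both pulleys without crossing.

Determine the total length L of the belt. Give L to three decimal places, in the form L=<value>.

L=126.496

open belt: β = asin((r2−r1)/C) = asin(-10/40) = -14.4775°
wrap1 = π − 2β = 208.9550°
wrap2 = π + 2β = 151.0450°
tangent length = C·cosβ = 38.7298
L = r1·wrap1 + r2·wrap2 + 2·C·cosβ = 12·3.6470 + 2·2.6362 + 2·38.7298 = 126.4956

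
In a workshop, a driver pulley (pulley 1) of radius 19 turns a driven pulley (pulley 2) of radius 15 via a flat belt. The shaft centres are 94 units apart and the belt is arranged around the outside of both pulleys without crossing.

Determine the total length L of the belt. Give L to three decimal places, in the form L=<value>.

L=294.984

open belt: β = asin((r2−r1)/C) = asin(-4/94) = -2.4389°
wrap1 = π − 2β = 184.8777°
wrap2 = π + 2β = 175.1223°
tangent length = C·cosβ = 93.9149
L = r1·wrap1 + r2·wrap2 + 2·C·cosβ = 19·3.2267 + 15·3.0565 + 2·93.9149 = 294.9844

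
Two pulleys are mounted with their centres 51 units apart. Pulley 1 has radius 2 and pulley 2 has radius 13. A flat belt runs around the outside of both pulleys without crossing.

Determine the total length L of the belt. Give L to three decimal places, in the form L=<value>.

open belt: β = asin((r2−r1)/C) = asin(11/51) = 12.4558°
wrap1 = π − 2β = 155.0884°
wrap2 = π + 2β = 204.9116°
tangent length = C·cosβ = 49.7996
L = r1·wrap1 + r2·wrap2 + 2·C·cosβ = 2·2.7068 + 13·3.5764 + 2·49.7996 = 151.5058

L=151.506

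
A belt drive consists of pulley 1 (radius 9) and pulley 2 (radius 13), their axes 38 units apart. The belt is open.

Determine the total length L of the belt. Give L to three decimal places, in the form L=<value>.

open belt: β = asin((r2−r1)/C) = asin(4/38) = 6.0423°
wrap1 = π − 2β = 167.9153°
wrap2 = π + 2β = 192.0847°
tangent length = C·cosβ = 37.7889
L = r1·wrap1 + r2·wrap2 + 2·C·cosβ = 9·2.9307 + 13·3.3525 + 2·37.7889 = 145.5365

L=145.536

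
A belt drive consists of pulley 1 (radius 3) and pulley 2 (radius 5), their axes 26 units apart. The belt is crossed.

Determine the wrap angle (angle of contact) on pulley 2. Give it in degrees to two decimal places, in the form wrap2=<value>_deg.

crossed belt: β = asin((r1+r2)/C) = asin(8/26) = 17.9202°
wrap1 = wrap2 = π + 2β = 215.8404°

wrap2=215.84_deg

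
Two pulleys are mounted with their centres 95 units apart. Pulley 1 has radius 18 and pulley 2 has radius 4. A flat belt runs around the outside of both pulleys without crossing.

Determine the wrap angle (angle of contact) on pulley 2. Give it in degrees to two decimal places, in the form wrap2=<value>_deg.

wrap2=163.05_deg

open belt: β = asin((r2−r1)/C) = asin(-14/95) = -8.4745°
wrap1 = π − 2β = 196.9489°
wrap2 = π + 2β = 163.0511°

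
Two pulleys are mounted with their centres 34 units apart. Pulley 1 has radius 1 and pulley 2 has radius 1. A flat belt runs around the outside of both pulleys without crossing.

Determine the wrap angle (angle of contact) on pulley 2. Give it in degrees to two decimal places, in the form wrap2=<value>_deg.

open belt: β = asin((r2−r1)/C) = asin(0/34) = 0.0000°
wrap1 = π − 2β = 180.0000°
wrap2 = π + 2β = 180.0000°

wrap2=180.00_deg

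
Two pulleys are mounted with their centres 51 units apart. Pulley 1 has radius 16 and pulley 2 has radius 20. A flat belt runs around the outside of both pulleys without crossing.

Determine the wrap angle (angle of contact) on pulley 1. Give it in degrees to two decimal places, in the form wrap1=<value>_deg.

open belt: β = asin((r2−r1)/C) = asin(4/51) = 4.4984°
wrap1 = π − 2β = 171.0032°
wrap2 = π + 2β = 188.9968°

wrap1=171.00_deg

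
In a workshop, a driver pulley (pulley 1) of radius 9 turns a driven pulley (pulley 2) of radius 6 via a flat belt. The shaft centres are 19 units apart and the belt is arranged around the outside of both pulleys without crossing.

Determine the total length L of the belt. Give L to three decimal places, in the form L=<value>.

open belt: β = asin((r2−r1)/C) = asin(-3/19) = -9.0847°
wrap1 = π − 2β = 198.1694°
wrap2 = π + 2β = 161.8306°
tangent length = C·cosβ = 18.7617
L = r1·wrap1 + r2·wrap2 + 2·C·cosβ = 9·3.4587 + 6·2.8245 + 2·18.7617 = 85.5986

L=85.599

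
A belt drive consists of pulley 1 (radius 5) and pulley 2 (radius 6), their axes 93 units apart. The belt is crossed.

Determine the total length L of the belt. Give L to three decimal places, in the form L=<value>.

crossed belt: β = asin((r1+r2)/C) = asin(11/93) = 6.7928°
wrap1 = wrap2 = π + 2β = 193.5856°
tangent length = C·cosβ = 92.3472
L = (r1+r2)·wrap + 2·C·cosβ = 11·3.3787 + 2·92.3472 = 221.8601

L=221.860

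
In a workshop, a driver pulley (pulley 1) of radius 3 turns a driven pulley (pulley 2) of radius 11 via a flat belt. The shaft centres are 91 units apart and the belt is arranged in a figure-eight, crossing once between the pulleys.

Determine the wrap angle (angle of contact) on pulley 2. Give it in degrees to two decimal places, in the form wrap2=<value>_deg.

wrap2=197.70_deg

crossed belt: β = asin((r1+r2)/C) = asin(14/91) = 8.8499°
wrap1 = wrap2 = π + 2β = 197.6998°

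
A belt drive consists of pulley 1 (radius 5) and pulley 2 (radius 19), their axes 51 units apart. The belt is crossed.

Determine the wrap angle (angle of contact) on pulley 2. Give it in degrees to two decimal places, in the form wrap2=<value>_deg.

wrap2=236.14_deg

crossed belt: β = asin((r1+r2)/C) = asin(24/51) = 28.0725°
wrap1 = wrap2 = π + 2β = 236.1450°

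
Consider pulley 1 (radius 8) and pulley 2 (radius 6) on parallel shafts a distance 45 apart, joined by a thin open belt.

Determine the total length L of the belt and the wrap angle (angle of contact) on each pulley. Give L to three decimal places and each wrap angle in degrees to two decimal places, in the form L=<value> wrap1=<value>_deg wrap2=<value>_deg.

L=134.071 wrap1=185.09_deg wrap2=174.91_deg

open belt: β = asin((r2−r1)/C) = asin(-2/45) = -2.5473°
wrap1 = π − 2β = 185.0946°
wrap2 = π + 2β = 174.9054°
tangent length = C·cosβ = 44.9555
L = r1·wrap1 + r2·wrap2 + 2·C·cosβ = 8·3.2305 + 6·3.0527 + 2·44.9555 = 134.0712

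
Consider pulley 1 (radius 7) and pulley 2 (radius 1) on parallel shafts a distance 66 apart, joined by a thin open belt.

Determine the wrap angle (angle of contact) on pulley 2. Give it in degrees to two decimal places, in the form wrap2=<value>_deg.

wrap2=169.57_deg

open belt: β = asin((r2−r1)/C) = asin(-6/66) = -5.2159°
wrap1 = π − 2β = 190.4318°
wrap2 = π + 2β = 169.5682°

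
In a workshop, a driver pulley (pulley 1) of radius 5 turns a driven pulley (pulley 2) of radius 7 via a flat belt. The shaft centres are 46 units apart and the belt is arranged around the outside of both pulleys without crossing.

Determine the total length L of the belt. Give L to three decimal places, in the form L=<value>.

L=129.786

open belt: β = asin((r2−r1)/C) = asin(2/46) = 2.4919°
wrap1 = π − 2β = 175.0162°
wrap2 = π + 2β = 184.9838°
tangent length = C·cosβ = 45.9565
L = r1·wrap1 + r2·wrap2 + 2·C·cosβ = 5·3.0546 + 7·3.2286 + 2·45.9565 = 129.7861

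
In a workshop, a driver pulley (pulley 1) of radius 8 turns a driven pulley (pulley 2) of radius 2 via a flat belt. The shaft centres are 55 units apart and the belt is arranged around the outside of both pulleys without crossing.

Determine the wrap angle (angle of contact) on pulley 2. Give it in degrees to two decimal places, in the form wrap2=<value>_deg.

wrap2=167.47_deg

open belt: β = asin((r2−r1)/C) = asin(-6/55) = -6.2629°
wrap1 = π − 2β = 192.5258°
wrap2 = π + 2β = 167.4742°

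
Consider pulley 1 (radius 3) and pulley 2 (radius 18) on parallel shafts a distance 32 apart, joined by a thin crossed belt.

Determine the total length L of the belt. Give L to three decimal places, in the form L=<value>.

crossed belt: β = asin((r1+r2)/C) = asin(21/32) = 41.0145°
wrap1 = wrap2 = π + 2β = 262.0290°
tangent length = C·cosβ = 24.1454
L = (r1+r2)·wrap + 2·C·cosβ = 21·4.5733 + 2·24.1454 = 144.3294

L=144.329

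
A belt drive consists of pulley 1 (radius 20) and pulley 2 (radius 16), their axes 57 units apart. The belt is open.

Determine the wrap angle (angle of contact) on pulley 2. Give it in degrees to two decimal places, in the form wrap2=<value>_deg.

wrap2=171.95_deg

open belt: β = asin((r2−r1)/C) = asin(-4/57) = -4.0241°
wrap1 = π − 2β = 188.0481°
wrap2 = π + 2β = 171.9519°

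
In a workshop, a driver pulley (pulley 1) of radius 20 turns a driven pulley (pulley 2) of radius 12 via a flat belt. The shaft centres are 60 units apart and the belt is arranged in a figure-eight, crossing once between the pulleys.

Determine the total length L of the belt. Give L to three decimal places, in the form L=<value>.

L=238.042

crossed belt: β = asin((r1+r2)/C) = asin(32/60) = 32.2310°
wrap1 = wrap2 = π + 2β = 244.4619°
tangent length = C·cosβ = 50.7543
L = (r1+r2)·wrap + 2·C·cosβ = 32·4.2667 + 2·50.7543 = 238.0419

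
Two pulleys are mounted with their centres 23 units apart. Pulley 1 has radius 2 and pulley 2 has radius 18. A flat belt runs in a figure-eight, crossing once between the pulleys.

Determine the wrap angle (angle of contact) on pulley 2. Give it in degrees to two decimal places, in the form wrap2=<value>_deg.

wrap2=300.82_deg

crossed belt: β = asin((r1+r2)/C) = asin(20/23) = 60.4082°
wrap1 = wrap2 = π + 2β = 300.8163°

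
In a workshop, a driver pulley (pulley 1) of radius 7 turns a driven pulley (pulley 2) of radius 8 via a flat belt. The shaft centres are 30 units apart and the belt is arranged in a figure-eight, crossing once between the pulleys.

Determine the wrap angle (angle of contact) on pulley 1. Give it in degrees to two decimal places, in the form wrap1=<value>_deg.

crossed belt: β = asin((r1+r2)/C) = asin(15/30) = 30.0000°
wrap1 = wrap2 = π + 2β = 240.0000°

wrap1=240.00_deg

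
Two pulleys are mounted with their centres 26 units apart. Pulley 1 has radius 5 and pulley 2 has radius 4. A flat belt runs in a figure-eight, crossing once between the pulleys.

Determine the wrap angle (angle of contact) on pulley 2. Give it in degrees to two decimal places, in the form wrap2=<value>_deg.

wrap2=220.50_deg

crossed belt: β = asin((r1+r2)/C) = asin(9/26) = 20.2522°
wrap1 = wrap2 = π + 2β = 220.5045°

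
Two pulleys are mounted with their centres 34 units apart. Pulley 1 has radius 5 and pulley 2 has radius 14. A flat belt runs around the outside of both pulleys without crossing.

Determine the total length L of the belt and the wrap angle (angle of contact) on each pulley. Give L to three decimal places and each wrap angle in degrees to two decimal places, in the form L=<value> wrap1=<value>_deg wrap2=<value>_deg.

open belt: β = asin((r2−r1)/C) = asin(9/34) = 15.3495°
wrap1 = π − 2β = 149.3010°
wrap2 = π + 2β = 210.6990°
tangent length = C·cosβ = 32.7872
L = r1·wrap1 + r2·wrap2 + 2·C·cosβ = 5·2.6058 + 14·3.6774 + 2·32.7872 = 130.0868

L=130.087 wrap1=149.30_deg wrap2=210.70_deg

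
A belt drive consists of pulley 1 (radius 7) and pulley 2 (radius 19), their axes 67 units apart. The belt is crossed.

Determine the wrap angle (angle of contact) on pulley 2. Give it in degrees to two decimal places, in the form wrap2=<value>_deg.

wrap2=225.67_deg

crossed belt: β = asin((r1+r2)/C) = asin(26/67) = 22.8338°
wrap1 = wrap2 = π + 2β = 225.6676°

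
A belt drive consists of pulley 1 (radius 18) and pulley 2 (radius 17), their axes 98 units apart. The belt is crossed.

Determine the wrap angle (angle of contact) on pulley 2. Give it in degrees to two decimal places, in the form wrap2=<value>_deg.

wrap2=221.85_deg

crossed belt: β = asin((r1+r2)/C) = asin(35/98) = 20.9248°
wrap1 = wrap2 = π + 2β = 221.8497°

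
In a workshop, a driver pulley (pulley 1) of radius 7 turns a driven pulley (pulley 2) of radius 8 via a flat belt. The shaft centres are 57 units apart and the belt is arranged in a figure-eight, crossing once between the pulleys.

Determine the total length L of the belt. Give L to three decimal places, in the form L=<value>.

crossed belt: β = asin((r1+r2)/C) = asin(15/57) = 15.2575°
wrap1 = wrap2 = π + 2β = 210.5150°
tangent length = C·cosβ = 54.9909
L = (r1+r2)·wrap + 2·C·cosβ = 15·3.6742 + 2·54.9909 = 165.0945

L=165.095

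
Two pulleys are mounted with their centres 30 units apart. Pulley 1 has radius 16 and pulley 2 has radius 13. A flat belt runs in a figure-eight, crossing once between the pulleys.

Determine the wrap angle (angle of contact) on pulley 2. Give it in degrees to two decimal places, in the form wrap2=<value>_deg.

crossed belt: β = asin((r1+r2)/C) = asin(29/30) = 75.1649°
wrap1 = wrap2 = π + 2β = 330.3298°

wrap2=330.33_deg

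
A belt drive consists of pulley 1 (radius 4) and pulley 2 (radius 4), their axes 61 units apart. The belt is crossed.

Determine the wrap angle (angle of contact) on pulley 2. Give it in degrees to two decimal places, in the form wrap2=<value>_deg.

wrap2=195.07_deg

crossed belt: β = asin((r1+r2)/C) = asin(8/61) = 7.5359°
wrap1 = wrap2 = π + 2β = 195.0718°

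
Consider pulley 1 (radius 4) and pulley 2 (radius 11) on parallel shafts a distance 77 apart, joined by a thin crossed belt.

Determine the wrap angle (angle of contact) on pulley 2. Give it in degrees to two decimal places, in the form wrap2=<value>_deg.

crossed belt: β = asin((r1+r2)/C) = asin(15/77) = 11.2333°
wrap1 = wrap2 = π + 2β = 202.4667°

wrap2=202.47_deg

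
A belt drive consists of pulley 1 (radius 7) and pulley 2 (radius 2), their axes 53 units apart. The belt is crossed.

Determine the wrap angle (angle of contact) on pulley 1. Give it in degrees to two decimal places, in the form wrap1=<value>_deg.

wrap1=199.55_deg

crossed belt: β = asin((r1+r2)/C) = asin(9/53) = 9.7768°
wrap1 = wrap2 = π + 2β = 199.5537°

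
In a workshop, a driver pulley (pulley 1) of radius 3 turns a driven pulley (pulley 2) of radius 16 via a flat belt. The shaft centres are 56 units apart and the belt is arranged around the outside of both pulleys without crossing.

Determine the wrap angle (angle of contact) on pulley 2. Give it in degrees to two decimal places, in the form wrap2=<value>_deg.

open belt: β = asin((r2−r1)/C) = asin(13/56) = 13.4233°
wrap1 = π − 2β = 153.1535°
wrap2 = π + 2β = 206.8465°

wrap2=206.85_deg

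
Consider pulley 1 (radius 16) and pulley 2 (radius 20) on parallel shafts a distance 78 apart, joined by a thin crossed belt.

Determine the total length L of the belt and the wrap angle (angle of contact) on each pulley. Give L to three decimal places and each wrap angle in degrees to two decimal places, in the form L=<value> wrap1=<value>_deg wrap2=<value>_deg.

crossed belt: β = asin((r1+r2)/C) = asin(36/78) = 27.4864°
wrap1 = wrap2 = π + 2β = 234.9729°
tangent length = C·cosβ = 69.1954
L = (r1+r2)·wrap + 2·C·cosβ = 36·4.1010 + 2·69.1954 = 286.0285

L=286.029 wrap1=234.97_deg wrap2=234.97_deg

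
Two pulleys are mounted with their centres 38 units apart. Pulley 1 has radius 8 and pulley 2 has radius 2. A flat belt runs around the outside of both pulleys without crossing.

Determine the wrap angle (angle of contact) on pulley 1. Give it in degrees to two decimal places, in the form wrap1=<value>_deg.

open belt: β = asin((r2−r1)/C) = asin(-6/38) = -9.0847°
wrap1 = π − 2β = 198.1694°
wrap2 = π + 2β = 161.8306°

wrap1=198.17_deg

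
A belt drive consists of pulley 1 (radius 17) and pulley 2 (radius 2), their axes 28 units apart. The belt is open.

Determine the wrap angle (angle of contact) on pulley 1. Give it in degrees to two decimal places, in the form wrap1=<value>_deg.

open belt: β = asin((r2−r1)/C) = asin(-15/28) = -32.3924°
wrap1 = π − 2β = 244.7847°
wrap2 = π + 2β = 115.2153°

wrap1=244.78_deg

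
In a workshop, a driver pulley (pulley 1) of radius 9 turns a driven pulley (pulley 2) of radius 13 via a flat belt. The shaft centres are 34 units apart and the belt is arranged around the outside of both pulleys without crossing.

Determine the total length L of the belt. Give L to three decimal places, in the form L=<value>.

L=137.586

open belt: β = asin((r2−r1)/C) = asin(4/34) = 6.7563°
wrap1 = π − 2β = 166.4873°
wrap2 = π + 2β = 193.5127°
tangent length = C·cosβ = 33.7639
L = r1·wrap1 + r2·wrap2 + 2·C·cosβ = 9·2.9058 + 13·3.3774 + 2·33.7639 = 137.5862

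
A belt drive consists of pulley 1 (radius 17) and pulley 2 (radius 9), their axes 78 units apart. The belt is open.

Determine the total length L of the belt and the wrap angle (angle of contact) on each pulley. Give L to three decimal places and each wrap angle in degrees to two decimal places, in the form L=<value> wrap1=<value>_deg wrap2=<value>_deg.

L=238.503 wrap1=191.77_deg wrap2=168.23_deg

open belt: β = asin((r2−r1)/C) = asin(-8/78) = -5.8868°
wrap1 = π − 2β = 191.7737°
wrap2 = π + 2β = 168.2263°
tangent length = C·cosβ = 77.5887
L = r1·wrap1 + r2·wrap2 + 2·C·cosβ = 17·3.3471 + 9·2.9361 + 2·77.5887 = 238.5026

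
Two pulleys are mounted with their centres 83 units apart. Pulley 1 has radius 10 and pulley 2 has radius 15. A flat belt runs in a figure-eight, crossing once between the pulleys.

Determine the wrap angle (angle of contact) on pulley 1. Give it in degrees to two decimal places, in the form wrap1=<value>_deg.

wrap1=215.06_deg

crossed belt: β = asin((r1+r2)/C) = asin(25/83) = 17.5300°
wrap1 = wrap2 = π + 2β = 215.0600°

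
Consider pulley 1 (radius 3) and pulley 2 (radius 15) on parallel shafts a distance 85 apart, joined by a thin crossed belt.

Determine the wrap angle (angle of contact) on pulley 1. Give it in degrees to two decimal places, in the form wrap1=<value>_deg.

wrap1=204.45_deg

crossed belt: β = asin((r1+r2)/C) = asin(18/85) = 12.2258°
wrap1 = wrap2 = π + 2β = 204.4516°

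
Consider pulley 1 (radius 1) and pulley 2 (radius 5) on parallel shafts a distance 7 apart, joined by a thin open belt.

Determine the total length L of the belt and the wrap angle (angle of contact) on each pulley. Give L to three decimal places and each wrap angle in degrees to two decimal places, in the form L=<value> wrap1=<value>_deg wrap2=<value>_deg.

open belt: β = asin((r2−r1)/C) = asin(4/7) = 34.8499°
wrap1 = π − 2β = 110.3002°
wrap2 = π + 2β = 249.6998°
tangent length = C·cosβ = 5.7446
L = r1·wrap1 + r2·wrap2 + 2·C·cosβ = 1·1.9251 + 5·4.3581 + 2·5.7446 = 35.2046

L=35.205 wrap1=110.30_deg wrap2=249.70_deg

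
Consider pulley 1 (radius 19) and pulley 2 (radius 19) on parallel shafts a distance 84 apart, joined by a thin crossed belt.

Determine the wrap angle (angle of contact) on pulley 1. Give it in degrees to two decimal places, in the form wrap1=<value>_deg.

wrap1=233.79_deg

crossed belt: β = asin((r1+r2)/C) = asin(38/84) = 26.8965°
wrap1 = wrap2 = π + 2β = 233.7931°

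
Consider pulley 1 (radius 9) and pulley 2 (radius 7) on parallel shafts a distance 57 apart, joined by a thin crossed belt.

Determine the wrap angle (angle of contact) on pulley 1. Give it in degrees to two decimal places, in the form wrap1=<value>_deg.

crossed belt: β = asin((r1+r2)/C) = asin(16/57) = 16.3021°
wrap1 = wrap2 = π + 2β = 212.6042°

wrap1=212.60_deg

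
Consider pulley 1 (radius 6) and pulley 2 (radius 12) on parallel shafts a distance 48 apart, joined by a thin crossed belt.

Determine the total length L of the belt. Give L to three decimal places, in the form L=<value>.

L=159.381

crossed belt: β = asin((r1+r2)/C) = asin(18/48) = 22.0243°
wrap1 = wrap2 = π + 2β = 224.0486°
tangent length = C·cosβ = 44.4972
L = (r1+r2)·wrap + 2·C·cosβ = 18·3.9104 + 2·44.4972 = 159.3813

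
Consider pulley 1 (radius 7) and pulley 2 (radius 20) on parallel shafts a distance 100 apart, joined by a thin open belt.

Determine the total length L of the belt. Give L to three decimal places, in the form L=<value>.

L=286.515

open belt: β = asin((r2−r1)/C) = asin(13/100) = 7.4696°
wrap1 = π − 2β = 165.0608°
wrap2 = π + 2β = 194.9392°
tangent length = C·cosβ = 99.1514
L = r1·wrap1 + r2·wrap2 + 2·C·cosβ = 7·2.8809 + 20·3.4023 + 2·99.1514 = 286.5154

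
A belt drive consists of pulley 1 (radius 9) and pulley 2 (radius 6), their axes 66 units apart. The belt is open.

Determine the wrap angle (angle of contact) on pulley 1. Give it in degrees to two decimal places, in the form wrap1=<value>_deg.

open belt: β = asin((r2−r1)/C) = asin(-3/66) = -2.6053°
wrap1 = π − 2β = 185.2105°
wrap2 = π + 2β = 174.7895°

wrap1=185.21_deg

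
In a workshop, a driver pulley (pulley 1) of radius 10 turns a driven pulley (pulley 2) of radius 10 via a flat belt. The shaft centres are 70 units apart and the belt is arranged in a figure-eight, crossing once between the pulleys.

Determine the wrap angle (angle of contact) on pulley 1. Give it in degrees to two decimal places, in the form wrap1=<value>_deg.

wrap1=213.20_deg

crossed belt: β = asin((r1+r2)/C) = asin(20/70) = 16.6015°
wrap1 = wrap2 = π + 2β = 213.2031°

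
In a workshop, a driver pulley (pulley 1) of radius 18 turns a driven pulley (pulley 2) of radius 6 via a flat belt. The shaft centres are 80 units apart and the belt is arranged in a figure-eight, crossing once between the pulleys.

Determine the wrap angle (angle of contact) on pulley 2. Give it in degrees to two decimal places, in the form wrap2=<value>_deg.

wrap2=214.92_deg

crossed belt: β = asin((r1+r2)/C) = asin(24/80) = 17.4576°
wrap1 = wrap2 = π + 2β = 214.9152°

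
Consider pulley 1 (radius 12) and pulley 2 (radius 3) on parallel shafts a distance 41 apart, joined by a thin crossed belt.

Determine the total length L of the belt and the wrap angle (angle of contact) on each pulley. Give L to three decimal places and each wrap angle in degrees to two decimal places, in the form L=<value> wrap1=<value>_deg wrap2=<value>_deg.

crossed belt: β = asin((r1+r2)/C) = asin(15/41) = 21.4601°
wrap1 = wrap2 = π + 2β = 222.9203°
tangent length = C·cosβ = 38.1576
L = (r1+r2)·wrap + 2·C·cosβ = 15·3.8907 + 2·38.1576 = 134.6755

L=134.676 wrap1=222.92_deg wrap2=222.92_deg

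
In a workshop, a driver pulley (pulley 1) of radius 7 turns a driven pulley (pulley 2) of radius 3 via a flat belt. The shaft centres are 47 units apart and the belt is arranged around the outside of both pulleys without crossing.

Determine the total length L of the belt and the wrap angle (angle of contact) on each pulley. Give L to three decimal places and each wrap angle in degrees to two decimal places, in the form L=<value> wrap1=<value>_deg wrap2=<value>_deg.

open belt: β = asin((r2−r1)/C) = asin(-4/47) = -4.8821°
wrap1 = π − 2β = 189.7643°
wrap2 = π + 2β = 170.2357°
tangent length = C·cosβ = 46.8295
L = r1·wrap1 + r2·wrap2 + 2·C·cosβ = 7·3.3120 + 3·2.9712 + 2·46.8295 = 125.7566

L=125.757 wrap1=189.76_deg wrap2=170.24_deg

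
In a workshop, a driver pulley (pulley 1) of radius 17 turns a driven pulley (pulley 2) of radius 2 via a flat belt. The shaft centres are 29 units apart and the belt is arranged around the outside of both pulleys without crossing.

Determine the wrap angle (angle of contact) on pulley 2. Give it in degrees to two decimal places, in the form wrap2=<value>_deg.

wrap2=117.71_deg

open belt: β = asin((r2−r1)/C) = asin(-15/29) = -31.1474°
wrap1 = π − 2β = 242.2948°
wrap2 = π + 2β = 117.7052°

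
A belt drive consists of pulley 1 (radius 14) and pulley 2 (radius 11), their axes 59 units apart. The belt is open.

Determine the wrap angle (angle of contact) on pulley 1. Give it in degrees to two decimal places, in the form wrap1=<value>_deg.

open belt: β = asin((r2−r1)/C) = asin(-3/59) = -2.9146°
wrap1 = π − 2β = 185.8292°
wrap2 = π + 2β = 174.1708°

wrap1=185.83_deg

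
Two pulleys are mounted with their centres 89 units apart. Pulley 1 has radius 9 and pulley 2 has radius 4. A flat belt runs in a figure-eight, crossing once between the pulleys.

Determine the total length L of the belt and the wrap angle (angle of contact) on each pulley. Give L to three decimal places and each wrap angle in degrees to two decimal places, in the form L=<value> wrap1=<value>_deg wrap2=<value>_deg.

L=220.743 wrap1=196.80_deg wrap2=196.80_deg

crossed belt: β = asin((r1+r2)/C) = asin(13/89) = 8.3991°
wrap1 = wrap2 = π + 2β = 196.7982°
tangent length = C·cosβ = 88.0454
L = (r1+r2)·wrap + 2·C·cosβ = 13·3.4348 + 2·88.0454 = 220.7430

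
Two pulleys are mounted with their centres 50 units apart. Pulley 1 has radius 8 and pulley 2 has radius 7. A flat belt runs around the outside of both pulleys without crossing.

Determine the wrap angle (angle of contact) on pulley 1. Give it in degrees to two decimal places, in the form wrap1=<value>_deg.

wrap1=182.29_deg

open belt: β = asin((r2−r1)/C) = asin(-1/50) = -1.1460°
wrap1 = π − 2β = 182.2920°
wrap2 = π + 2β = 177.7080°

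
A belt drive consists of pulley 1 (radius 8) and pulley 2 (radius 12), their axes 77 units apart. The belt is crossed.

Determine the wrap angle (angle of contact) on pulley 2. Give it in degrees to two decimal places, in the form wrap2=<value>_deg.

wrap2=210.11_deg

crossed belt: β = asin((r1+r2)/C) = asin(20/77) = 15.0547°
wrap1 = wrap2 = π + 2β = 210.1093°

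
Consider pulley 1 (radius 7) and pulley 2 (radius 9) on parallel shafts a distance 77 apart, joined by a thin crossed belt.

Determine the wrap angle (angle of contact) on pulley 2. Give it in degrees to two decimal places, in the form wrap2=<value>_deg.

wrap2=203.99_deg

crossed belt: β = asin((r1+r2)/C) = asin(16/77) = 11.9930°
wrap1 = wrap2 = π + 2β = 203.9860°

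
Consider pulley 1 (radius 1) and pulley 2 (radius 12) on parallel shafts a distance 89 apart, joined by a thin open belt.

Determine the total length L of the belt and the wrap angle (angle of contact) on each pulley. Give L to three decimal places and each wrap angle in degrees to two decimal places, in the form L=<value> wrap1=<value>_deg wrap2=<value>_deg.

L=220.202 wrap1=165.80_deg wrap2=194.20_deg

open belt: β = asin((r2−r1)/C) = asin(11/89) = 7.0997°
wrap1 = π − 2β = 165.8007°
wrap2 = π + 2β = 194.1993°
tangent length = C·cosβ = 88.3176
L = r1·wrap1 + r2·wrap2 + 2·C·cosβ = 1·2.8938 + 12·3.3894 + 2·88.3176 = 220.2020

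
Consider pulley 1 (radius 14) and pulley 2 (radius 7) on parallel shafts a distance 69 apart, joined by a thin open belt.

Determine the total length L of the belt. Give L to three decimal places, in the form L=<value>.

L=204.684

open belt: β = asin((r2−r1)/C) = asin(-7/69) = -5.8226°
wrap1 = π − 2β = 191.6453°
wrap2 = π + 2β = 168.3547°
tangent length = C·cosβ = 68.6440
L = r1·wrap1 + r2·wrap2 + 2·C·cosβ = 14·3.3448 + 7·2.9383 + 2·68.6440 = 204.6842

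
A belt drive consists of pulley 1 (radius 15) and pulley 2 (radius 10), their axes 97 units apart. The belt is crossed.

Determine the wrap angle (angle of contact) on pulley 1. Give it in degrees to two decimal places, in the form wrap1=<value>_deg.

wrap1=209.87_deg

crossed belt: β = asin((r1+r2)/C) = asin(25/97) = 14.9355°
wrap1 = wrap2 = π + 2β = 209.8711°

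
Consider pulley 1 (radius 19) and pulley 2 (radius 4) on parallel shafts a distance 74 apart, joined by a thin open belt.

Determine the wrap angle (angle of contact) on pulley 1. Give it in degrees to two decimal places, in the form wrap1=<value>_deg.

open belt: β = asin((r2−r1)/C) = asin(-15/74) = -11.6951°
wrap1 = π − 2β = 203.3901°
wrap2 = π + 2β = 156.6099°

wrap1=203.39_deg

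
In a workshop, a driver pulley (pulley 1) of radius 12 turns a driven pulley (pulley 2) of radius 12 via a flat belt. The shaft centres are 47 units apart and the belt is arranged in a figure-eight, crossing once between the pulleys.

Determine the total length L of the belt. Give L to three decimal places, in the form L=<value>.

L=181.944

crossed belt: β = asin((r1+r2)/C) = asin(24/47) = 30.7064°
wrap1 = wrap2 = π + 2β = 241.4127°
tangent length = C·cosβ = 40.4104
L = (r1+r2)·wrap + 2·C·cosβ = 24·4.2134 + 2·40.4104 = 181.9435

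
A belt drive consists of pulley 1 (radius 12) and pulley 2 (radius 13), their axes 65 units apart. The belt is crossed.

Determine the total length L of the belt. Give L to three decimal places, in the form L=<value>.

L=218.279

crossed belt: β = asin((r1+r2)/C) = asin(25/65) = 22.6199°
wrap1 = wrap2 = π + 2β = 225.2397°
tangent length = C·cosβ = 60.0000
L = (r1+r2)·wrap + 2·C·cosβ = 25·3.9312 + 2·60.0000 = 218.2794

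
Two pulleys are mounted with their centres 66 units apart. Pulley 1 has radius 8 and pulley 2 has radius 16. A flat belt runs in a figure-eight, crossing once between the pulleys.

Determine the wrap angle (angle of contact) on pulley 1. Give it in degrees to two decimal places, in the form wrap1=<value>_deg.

wrap1=222.65_deg

crossed belt: β = asin((r1+r2)/C) = asin(24/66) = 21.3237°
wrap1 = wrap2 = π + 2β = 222.6474°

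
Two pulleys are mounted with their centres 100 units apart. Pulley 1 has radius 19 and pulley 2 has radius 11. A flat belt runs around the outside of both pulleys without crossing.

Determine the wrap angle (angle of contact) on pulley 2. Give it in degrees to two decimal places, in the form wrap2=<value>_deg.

wrap2=170.82_deg

open belt: β = asin((r2−r1)/C) = asin(-8/100) = -4.5886°
wrap1 = π − 2β = 189.1771°
wrap2 = π + 2β = 170.8229°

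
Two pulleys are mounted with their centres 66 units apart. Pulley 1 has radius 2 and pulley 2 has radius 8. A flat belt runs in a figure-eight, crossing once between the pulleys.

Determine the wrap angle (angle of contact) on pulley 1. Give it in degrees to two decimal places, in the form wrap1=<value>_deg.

wrap1=197.43_deg

crossed belt: β = asin((r1+r2)/C) = asin(10/66) = 8.7147°
wrap1 = wrap2 = π + 2β = 197.4295°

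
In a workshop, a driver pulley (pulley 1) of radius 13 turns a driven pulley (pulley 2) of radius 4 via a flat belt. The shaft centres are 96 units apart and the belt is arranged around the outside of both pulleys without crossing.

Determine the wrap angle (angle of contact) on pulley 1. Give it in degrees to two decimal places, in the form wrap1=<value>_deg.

open belt: β = asin((r2−r1)/C) = asin(-9/96) = -5.3794°
wrap1 = π − 2β = 190.7588°
wrap2 = π + 2β = 169.2412°

wrap1=190.76_deg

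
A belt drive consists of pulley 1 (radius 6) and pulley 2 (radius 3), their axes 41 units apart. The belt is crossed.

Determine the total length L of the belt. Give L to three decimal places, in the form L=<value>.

crossed belt: β = asin((r1+r2)/C) = asin(9/41) = 12.6804°
wrap1 = wrap2 = π + 2β = 205.3608°
tangent length = C·cosβ = 40.0000
L = (r1+r2)·wrap + 2·C·cosβ = 9·3.5842 + 2·40.0000 = 112.2580

L=112.258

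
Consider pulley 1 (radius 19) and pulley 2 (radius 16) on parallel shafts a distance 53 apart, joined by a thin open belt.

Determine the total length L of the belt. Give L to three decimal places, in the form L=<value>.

open belt: β = asin((r2−r1)/C) = asin(-3/53) = -3.2449°
wrap1 = π − 2β = 186.4898°
wrap2 = π + 2β = 173.5102°
tangent length = C·cosβ = 52.9150
L = r1·wrap1 + r2·wrap2 + 2·C·cosβ = 19·3.2549 + 16·3.0283 + 2·52.9150 = 216.1256

L=216.126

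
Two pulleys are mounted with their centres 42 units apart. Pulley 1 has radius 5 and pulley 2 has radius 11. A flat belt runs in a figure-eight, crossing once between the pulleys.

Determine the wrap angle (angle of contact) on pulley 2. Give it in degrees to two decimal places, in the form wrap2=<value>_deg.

crossed belt: β = asin((r1+r2)/C) = asin(16/42) = 22.3927°
wrap1 = wrap2 = π + 2β = 224.7854°

wrap2=224.79_deg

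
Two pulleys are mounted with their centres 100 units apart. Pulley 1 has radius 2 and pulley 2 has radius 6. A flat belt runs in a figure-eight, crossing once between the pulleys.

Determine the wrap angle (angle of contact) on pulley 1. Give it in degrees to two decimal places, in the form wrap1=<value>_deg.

wrap1=189.18_deg

crossed belt: β = asin((r1+r2)/C) = asin(8/100) = 4.5886°
wrap1 = wrap2 = π + 2β = 189.1771°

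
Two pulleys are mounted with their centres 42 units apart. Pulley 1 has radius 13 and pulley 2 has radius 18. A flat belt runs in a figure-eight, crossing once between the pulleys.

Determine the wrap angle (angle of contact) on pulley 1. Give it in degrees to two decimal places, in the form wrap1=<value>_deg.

crossed belt: β = asin((r1+r2)/C) = asin(31/42) = 47.5694°
wrap1 = wrap2 = π + 2β = 275.1388°

wrap1=275.14_deg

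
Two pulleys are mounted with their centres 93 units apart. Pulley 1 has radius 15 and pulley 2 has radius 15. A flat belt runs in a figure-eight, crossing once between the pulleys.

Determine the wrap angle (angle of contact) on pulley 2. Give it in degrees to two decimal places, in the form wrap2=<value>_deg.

wrap2=217.64_deg

crossed belt: β = asin((r1+r2)/C) = asin(30/93) = 18.8191°
wrap1 = wrap2 = π + 2β = 217.6381°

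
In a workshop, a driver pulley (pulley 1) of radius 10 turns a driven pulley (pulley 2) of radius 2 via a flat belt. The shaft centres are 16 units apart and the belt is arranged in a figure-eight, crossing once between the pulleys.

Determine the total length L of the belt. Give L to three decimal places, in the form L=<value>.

L=79.219

crossed belt: β = asin((r1+r2)/C) = asin(12/16) = 48.5904°
wrap1 = wrap2 = π + 2β = 277.1808°
tangent length = C·cosβ = 10.5830
L = (r1+r2)·wrap + 2·C·cosβ = 12·4.8377 + 2·10.5830 = 79.2186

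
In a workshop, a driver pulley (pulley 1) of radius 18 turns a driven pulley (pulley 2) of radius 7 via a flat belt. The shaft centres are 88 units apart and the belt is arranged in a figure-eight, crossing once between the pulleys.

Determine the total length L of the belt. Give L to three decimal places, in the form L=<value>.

crossed belt: β = asin((r1+r2)/C) = asin(25/88) = 16.5045°
wrap1 = wrap2 = π + 2β = 213.0090°
tangent length = C·cosβ = 84.3742
L = (r1+r2)·wrap + 2·C·cosβ = 25·3.7177 + 2·84.3742 = 261.6911

L=261.691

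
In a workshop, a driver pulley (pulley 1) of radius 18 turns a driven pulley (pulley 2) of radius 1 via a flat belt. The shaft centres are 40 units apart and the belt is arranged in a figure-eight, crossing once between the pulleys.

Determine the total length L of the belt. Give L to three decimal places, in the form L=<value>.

crossed belt: β = asin((r1+r2)/C) = asin(19/40) = 28.3594°
wrap1 = wrap2 = π + 2β = 236.7187°
tangent length = C·cosβ = 35.1994
L = (r1+r2)·wrap + 2·C·cosβ = 19·4.1315 + 2·35.1994 = 148.8978

L=148.898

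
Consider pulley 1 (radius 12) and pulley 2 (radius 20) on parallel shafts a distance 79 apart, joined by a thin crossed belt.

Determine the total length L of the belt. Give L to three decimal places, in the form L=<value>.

crossed belt: β = asin((r1+r2)/C) = asin(32/79) = 23.8951°
wrap1 = wrap2 = π + 2β = 227.7902°
tangent length = C·cosβ = 72.2288
L = (r1+r2)·wrap + 2·C·cosβ = 32·3.9757 + 2·72.2288 = 271.6796

L=271.680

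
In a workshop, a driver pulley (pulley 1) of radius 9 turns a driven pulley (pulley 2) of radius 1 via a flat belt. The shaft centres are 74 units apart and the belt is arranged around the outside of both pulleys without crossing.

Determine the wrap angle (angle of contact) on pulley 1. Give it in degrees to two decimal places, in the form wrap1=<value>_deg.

wrap1=192.41_deg

open belt: β = asin((r2−r1)/C) = asin(-8/74) = -6.2063°
wrap1 = π − 2β = 192.4125°
wrap2 = π + 2β = 167.5875°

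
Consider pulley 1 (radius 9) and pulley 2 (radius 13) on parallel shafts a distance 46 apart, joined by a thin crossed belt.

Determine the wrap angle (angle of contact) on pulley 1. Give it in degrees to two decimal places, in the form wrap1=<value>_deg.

crossed belt: β = asin((r1+r2)/C) = asin(22/46) = 28.5719°
wrap1 = wrap2 = π + 2β = 237.1438°

wrap1=237.14_deg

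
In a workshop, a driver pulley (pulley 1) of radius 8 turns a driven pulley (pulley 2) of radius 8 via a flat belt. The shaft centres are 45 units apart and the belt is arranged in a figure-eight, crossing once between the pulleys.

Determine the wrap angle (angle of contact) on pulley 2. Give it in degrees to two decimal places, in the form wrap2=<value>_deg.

crossed belt: β = asin((r1+r2)/C) = asin(16/45) = 20.8275°
wrap1 = wrap2 = π + 2β = 221.6550°

wrap2=221.65_deg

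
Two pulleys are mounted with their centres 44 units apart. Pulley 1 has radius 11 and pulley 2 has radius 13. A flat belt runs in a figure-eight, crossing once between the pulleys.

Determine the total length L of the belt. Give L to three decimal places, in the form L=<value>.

crossed belt: β = asin((r1+r2)/C) = asin(24/44) = 33.0557°
wrap1 = wrap2 = π + 2β = 246.1115°
tangent length = C·cosβ = 36.8782
L = (r1+r2)·wrap + 2·C·cosβ = 24·4.2955 + 2·36.8782 = 176.8473

L=176.847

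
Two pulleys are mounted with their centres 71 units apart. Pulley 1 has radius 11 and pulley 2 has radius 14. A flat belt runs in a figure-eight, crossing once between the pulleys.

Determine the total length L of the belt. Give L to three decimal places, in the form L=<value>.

L=229.437

crossed belt: β = asin((r1+r2)/C) = asin(25/71) = 20.6166°
wrap1 = wrap2 = π + 2β = 221.2332°
tangent length = C·cosβ = 66.4530
L = (r1+r2)·wrap + 2·C·cosβ = 25·3.8612 + 2·66.4530 = 229.4372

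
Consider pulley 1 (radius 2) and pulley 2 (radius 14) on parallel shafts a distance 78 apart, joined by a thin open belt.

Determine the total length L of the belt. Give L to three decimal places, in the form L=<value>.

L=208.115

open belt: β = asin((r2−r1)/C) = asin(12/78) = 8.8499°
wrap1 = π − 2β = 162.3002°
wrap2 = π + 2β = 197.6998°
tangent length = C·cosβ = 77.0714
L = r1·wrap1 + r2·wrap2 + 2·C·cosβ = 2·2.8327 + 14·3.4505 + 2·77.0714 = 208.1153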